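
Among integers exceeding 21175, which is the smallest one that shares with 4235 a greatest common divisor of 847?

22022

Multiples of 847 above 21175: 847·26, 847·27, … . Need the cofactor coprime to 4235/847 = 5.
Checking s = 26, 27, … the first with gcd(s, 5) = 1 is s = 26, giving 22022.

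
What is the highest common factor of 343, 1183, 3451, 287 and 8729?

7

343 = 7³; 1183 = 7 · 13²; 3451 = 7 · 17 · 29; 287 = 7 · 41; 8729 = 7 · 29 · 43
gcd takes min exponent of each prime: 7 = 7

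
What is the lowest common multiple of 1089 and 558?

1089 = 3² · 11²; 558 = 2 · 3² · 31
max exponents: 2 · 3² · 11² · 31 = 67518

67518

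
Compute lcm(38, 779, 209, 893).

805486

38 = 2 · 19; 779 = 19 · 41; 209 = 11 · 19; 893 = 19 · 47
lcm takes max exponent of each prime: 2 · 11 · 19 · 41 · 47 = 805486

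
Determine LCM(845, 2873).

845 = 5 · 13²; 2873 = 13² · 17
max exponents: 5 · 13² · 17 = 14365

14365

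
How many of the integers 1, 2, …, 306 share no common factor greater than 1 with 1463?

226

Prime factors of 1463: 7, 11, 19. Count integers ≤ 306 divisible by none of them.
By inclusion–exclusion: 306 − ⌊306/7⌋ − ⌊306/11⌋ − ⌊306/19⌋ + ⌊306/77⌋ + ⌊306/133⌋ + ⌊306/209⌋ − ⌊306/1463⌋ = 226.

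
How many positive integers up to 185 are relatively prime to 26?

86

Prime factors of 26: 2, 13. Count integers ≤ 185 divisible by none of them.
By inclusion–exclusion: 185 − ⌊185/2⌋ − ⌊185/13⌋ + ⌊185/26⌋ = 86.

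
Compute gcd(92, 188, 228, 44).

92 = 2² · 23; 188 = 2² · 47; 228 = 2² · 3 · 19; 44 = 2² · 11
gcd takes min exponent of each prime: 2² = 4

4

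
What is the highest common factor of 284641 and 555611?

49

284641 = 7² · 37 · 157
555611 = 7² · 17 · 23 · 29
Common: 7² = 49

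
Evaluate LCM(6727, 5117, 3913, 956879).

11954289347

6727 = 7 · 31²; 5117 = 7 · 17 · 43; 3913 = 7 · 13 · 43; 956879 = 7 · 11 · 17² · 43
lcm takes max exponent of each prime: 7 · 11 · 13 · 17² · 31² · 43 = 11954289347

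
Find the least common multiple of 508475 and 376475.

508475 = 5² · 11 · 43²; 376475 = 5² · 11 · 37²
max exponents: 5² · 11 · 37² · 43² = 696102275

696102275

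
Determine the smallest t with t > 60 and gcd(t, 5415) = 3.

63

Multiples of 3 above 60: 3·21, 3·22, … . Need the cofactor coprime to 5415/3 = 1805.
Checking s = 21, 22, … the first with gcd(s, 1805) = 1 is s = 21, giving 63.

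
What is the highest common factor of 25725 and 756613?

1

25725 = 3 · 5² · 7³
756613 = 11² · 13² · 37
Common: 1 = 1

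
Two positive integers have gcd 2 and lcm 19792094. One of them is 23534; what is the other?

1682

Using ab = gcd(a,b)·lcm(a,b) = 2·19792094 = 39584188, we get b = 39584188/23534 = 1682.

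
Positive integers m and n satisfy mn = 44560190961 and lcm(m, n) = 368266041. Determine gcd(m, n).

From gcd × lcm = mn: gcd = 44560190961 / 368266041 = 121.

121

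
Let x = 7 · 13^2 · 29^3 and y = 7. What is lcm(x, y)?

28852187

max exponent per prime: 7 · 13^2 · 29^3 = 28852187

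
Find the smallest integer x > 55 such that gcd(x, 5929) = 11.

Multiples of 11 above 55: 11·6, 11·7, … . Need the cofactor coprime to 5929/11 = 539.
Checking s = 6, 7, … the first with gcd(s, 539) = 1 is s = 6, giving 66.

66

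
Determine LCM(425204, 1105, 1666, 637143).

300336467340

425204 = 2² · 13² · 17 · 37; 1105 = 5 · 13 · 17; 1666 = 2 · 7² · 17; 637143 = 3 · 13 · 17 · 31²
lcm takes max exponent of each prime: 2² · 3 · 5 · 7² · 13² · 17 · 31² · 37 = 300336467340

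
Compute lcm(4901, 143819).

gcd first: 143819 = 29·4901 + 1690; 4901 = 2·1690 + 1521; 1690 = 1·1521 + 169; 1521 = 9·169 + 0 → gcd = 169
lcm = 4901·143819/gcd = 704856919/169 = 4170751

4170751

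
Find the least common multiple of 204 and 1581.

204 = 2² · 3 · 17; 1581 = 3 · 17 · 31
max exponents: 2² · 3 · 17 · 31 = 6324

6324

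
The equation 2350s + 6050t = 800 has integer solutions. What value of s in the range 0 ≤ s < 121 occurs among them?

75

Euclid: 6050 = 2·2350 + 1350; 2350 = 1·1350 + 1000; 1350 = 1·1000 + 350; 1000 = 2·350 + 300; 350 = 1·300 + 50; 300 = 6·50 + 0 → gcd = 50; 800 = 50·16.
Back-substitution yields 2350·(-18) + 6050·(7) = 50, so one solution is s = -18·16 = -288, t = 7·16 = 112.
Solutions in s differ by 6050/50 = 121; the one in [0, 121) is -288 mod 121 = 75.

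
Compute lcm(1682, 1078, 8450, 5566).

1682 = 2 · 29²; 1078 = 2 · 7² · 11; 8450 = 2 · 5² · 13²; 5566 = 2 · 11² · 23
lcm takes max exponent of each prime: 2 · 5² · 7² · 11² · 13² · 23 · 29² = 969085267150

969085267150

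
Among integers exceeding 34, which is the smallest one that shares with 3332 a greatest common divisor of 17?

gcd(k, 3332) = 17 forces 17 | k; write k = 17s. Then gcd(17s, 17·196) = 17·gcd(s, 196), so need gcd(s, 196) = 1.
17s > 34 gives s ≥ 3. The least s ≥ 3 coprime to 196 is 3, so k = 17·3 = 51.

51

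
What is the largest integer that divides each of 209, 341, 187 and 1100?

209 = 11 · 19; 341 = 11 · 31; 187 = 11 · 17; 1100 = 2² · 5² · 11
gcd takes min exponent of each prime: 11 = 11

11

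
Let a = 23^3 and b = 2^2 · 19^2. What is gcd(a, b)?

1

min exponent per shared prime: (none) = 1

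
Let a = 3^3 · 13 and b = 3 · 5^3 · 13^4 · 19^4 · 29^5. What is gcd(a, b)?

39

min exponent per shared prime: 3 · 13 = 39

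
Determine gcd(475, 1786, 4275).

19

475 = 5² · 19; 1786 = 2 · 19 · 47; 4275 = 3² · 5² · 19
gcd takes min exponent of each prime: 19 = 19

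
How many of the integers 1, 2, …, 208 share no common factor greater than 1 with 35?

35 = 5·7. Inclusion–exclusion on these primes:
208 − ⌊208/5⌋ − ⌊208/7⌋ + ⌊208/35⌋ = 143

143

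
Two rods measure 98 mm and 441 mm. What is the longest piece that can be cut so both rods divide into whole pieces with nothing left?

98 = 2 · 7²
441 = 3² · 7²
Common: 7² = 49

49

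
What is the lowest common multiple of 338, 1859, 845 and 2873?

316030

338 = 2 · 13²; 1859 = 11 · 13²; 845 = 5 · 13²; 2873 = 13² · 17
lcm takes max exponent of each prime: 2 · 5 · 11 · 13² · 17 = 316030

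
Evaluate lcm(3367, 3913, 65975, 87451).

100872542225

lcm(3367, 3913) = 3367·3913/gcd = 13175071/91 = 144781
lcm(144781, 65975) = 144781·65975/gcd = 9551926475/91 = 104966225
lcm(104966225, 87451) = 104966225·87451/gcd = 9179401342475/91 = 100872542225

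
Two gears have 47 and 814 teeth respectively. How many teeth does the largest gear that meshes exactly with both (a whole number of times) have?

1

47 = 47
814 = 2 · 11 · 37
Common: 1 = 1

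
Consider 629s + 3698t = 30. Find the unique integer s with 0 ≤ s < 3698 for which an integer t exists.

gcd(629, 3698) = 1 (Euclid: 3698 = 5·629 + 553; 629 = 1·553 + 76; 553 = 7·76 + 21; 76 = 3·21 + 13; 21 = 1·13 + 8; 13 = 1·8 + 5; 8 = 1·5 + 3; 5 = 1·3 + 2; 3 = 1·2 + 1; 2 = 2·1 + 0), and 1 | 30.
Extended Euclid: 629·(-1411) + 3698·(240) = 1. Scale by 30: s₀ = -42330.
General solution s = s₀ + 3698k; reducing mod 3698 gives s = 2046 (and t = -348).

2046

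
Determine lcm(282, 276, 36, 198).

282 = 2 · 3 · 47; 276 = 2² · 3 · 23; 36 = 2² · 3²; 198 = 2 · 3² · 11
lcm takes max exponent of each prime: 2² · 3² · 11 · 23 · 47 = 428076

428076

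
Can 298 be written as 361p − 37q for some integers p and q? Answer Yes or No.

gcd(361, 37): 361 = 9·37 + 28; 37 = 1·28 + 9; 28 = 3·9 + 1; 9 = 9·1 + 0 → 1
1 divides 298, so a solution exists.

Yes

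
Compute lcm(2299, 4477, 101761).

71537983

2299 = 11² · 19; 4477 = 11² · 37; 101761 = 11² · 29²
lcm takes max exponent of each prime: 11² · 19 · 29² · 37 = 71537983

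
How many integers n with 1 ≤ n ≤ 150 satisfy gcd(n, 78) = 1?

46

Prime factors of 78: 2, 3, 13. Count integers ≤ 150 divisible by none of them.
By inclusion–exclusion: 150 − ⌊150/2⌋ − ⌊150/3⌋ − ⌊150/13⌋ + ⌊150/6⌋ + ⌊150/26⌋ + ⌊150/39⌋ − ⌊150/78⌋ = 46.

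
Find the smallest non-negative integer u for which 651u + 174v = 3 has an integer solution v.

27

gcd(651, 174) = 3 (Euclid: 651 = 3·174 + 129; 174 = 1·129 + 45; 129 = 2·45 + 39; 45 = 1·39 + 6; 39 = 6·6 + 3; 6 = 2·3 + 0), and 3 | 3.
Extended Euclid: 651·(27) + 174·(-101) = 3. Scale by 1: u₀ = 27.
General solution u = u₀ + 58t; reducing mod 58 gives u = 27 (and v = -101).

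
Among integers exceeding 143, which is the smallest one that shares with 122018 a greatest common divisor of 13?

Multiples of 13 above 143: 13·12, 13·13, … . Need the cofactor coprime to 122018/13 = 9386.
Checking s = 12, 13, … the first with gcd(s, 9386) = 1 is s = 15, giving 195.

195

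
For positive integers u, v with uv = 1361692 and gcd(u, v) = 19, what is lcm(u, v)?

71668

gcd·lcm = product, so lcm = 1361692/19 = 71668.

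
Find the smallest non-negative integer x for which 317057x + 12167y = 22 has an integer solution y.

10108

Euclid: 317057 = 26·12167 + 715; 12167 = 17·715 + 12; 715 = 59·12 + 7; 12 = 1·7 + 5; 7 = 1·5 + 2; 5 = 2·2 + 1; 2 = 2·1 + 0 → gcd = 1; 22 = 1·22.
Back-substitution yields 317057·(-5071) + 12167·(132144) = 1, so one solution is x = -5071·22 = -111562, y = 132144·22 = 2907168.
Solutions in x differ by 12167/1 = 12167; the one in [0, 12167) is -111562 mod 12167 = 10108.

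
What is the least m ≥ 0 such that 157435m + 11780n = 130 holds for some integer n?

gcd(157435, 11780) = 5 (Euclid: 157435 = 13·11780 + 4295; 11780 = 2·4295 + 3190; 4295 = 1·3190 + 1105; 3190 = 2·1105 + 980; 1105 = 1·980 + 125; 980 = 7·125 + 105; 125 = 1·105 + 20; 105 = 5·20 + 5; 20 = 4·5 + 0), and 5 | 130.
Extended Euclid: 157435·(-565) + 11780·(7551) = 5. Scale by 26: m₀ = -14690.
General solution m = m₀ + 2356t; reducing mod 2356 gives m = 1802 (and n = -24083).

1802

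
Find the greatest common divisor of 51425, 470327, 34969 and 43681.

gcd(51425, 470327): 470327 = 9·51425 + 7502; 51425 = 6·7502 + 6413; 7502 = 1·6413 + 1089; 6413 = 5·1089 + 968; 1089 = 1·968 + 121; 968 = 8·121 + 0 → 121
gcd(121, 34969): 34969 = 289·121 + 0 → 121
gcd(121, 43681): 43681 = 361·121 + 0 → 121

121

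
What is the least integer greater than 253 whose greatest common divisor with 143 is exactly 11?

264

143 = 11·13. Any a with gcd(a, 143) = 11 is a multiple of 11, say 11s, with s coprime to 13.
Need s > 253/11, so s ≥ 24. First s ≥ 24 with gcd(s, 13) = 1 is s = 24. Thus a = 11·24 = 264.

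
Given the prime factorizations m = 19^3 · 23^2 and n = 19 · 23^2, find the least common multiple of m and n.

max exponent per prime: 19^3 · 23^2 = 3628411

3628411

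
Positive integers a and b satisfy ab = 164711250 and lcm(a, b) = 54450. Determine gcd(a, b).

gcd·lcm = product, so gcd = 164711250/54450 = 3025.

3025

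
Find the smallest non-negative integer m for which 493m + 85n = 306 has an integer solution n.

gcd(493, 85) = 17 (Euclid: 493 = 5·85 + 68; 85 = 1·68 + 17; 68 = 4·17 + 0), and 17 | 306.
Extended Euclid: 493·(-1) + 85·(6) = 17. Scale by 18: m₀ = -18.
General solution m = m₀ + 5t; reducing mod 5 gives m = 2 (and n = -8).

2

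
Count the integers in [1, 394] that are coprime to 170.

170 = 2·5·17. Inclusion–exclusion on these primes:
394 − ⌊394/2⌋ − ⌊394/5⌋ − ⌊394/17⌋ + ⌊394/10⌋ + ⌊394/34⌋ + ⌊394/85⌋ − ⌊394/170⌋ = 148

148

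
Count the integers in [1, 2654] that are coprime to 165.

165 = 3·5·11. Inclusion–exclusion on these primes:
2654 − ⌊2654/3⌋ − ⌊2654/5⌋ − ⌊2654/11⌋ + ⌊2654/15⌋ + ⌊2654/33⌋ + ⌊2654/55⌋ − ⌊2654/165⌋ = 1287

1287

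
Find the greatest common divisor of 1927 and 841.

1

Euclid: 1927 = 2·841 + 245; 841 = 3·245 + 106; 245 = 2·106 + 33; 106 = 3·33 + 7; 33 = 4·7 + 5; 7 = 1·5 + 2; 5 = 2·2 + 1; 2 = 2·1 + 0. Last nonzero remainder: 1.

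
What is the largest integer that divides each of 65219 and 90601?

Euclid: 90601 = 1·65219 + 25382; 65219 = 2·25382 + 14455; 25382 = 1·14455 + 10927; 14455 = 1·10927 + 3528; 10927 = 3·3528 + 343; 3528 = 10·343 + 98; 343 = 3·98 + 49; 98 = 2·49 + 0. Last nonzero remainder: 49.

49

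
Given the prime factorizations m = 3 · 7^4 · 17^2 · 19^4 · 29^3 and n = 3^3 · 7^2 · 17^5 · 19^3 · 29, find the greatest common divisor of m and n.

min exponent per shared prime: 3 · 7^2 · 17^2 · 19^3 · 29 = 8450336013

8450336013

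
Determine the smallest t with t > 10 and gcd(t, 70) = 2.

12

gcd(t, 70) = 2 forces 2 | t; write t = 2s. Then gcd(2s, 2·35) = 2·gcd(s, 35), so need gcd(s, 35) = 1.
2s > 10 gives s ≥ 6. The least s ≥ 6 coprime to 35 is 6, so t = 2·6 = 12.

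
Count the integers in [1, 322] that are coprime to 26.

Prime factors of 26: 2, 13. Count integers ≤ 322 divisible by none of them.
By inclusion–exclusion: 322 − ⌊322/2⌋ − ⌊322/13⌋ + ⌊322/26⌋ = 149.

149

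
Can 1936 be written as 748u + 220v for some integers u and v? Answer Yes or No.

By Bézout, 748u + 220v = 1936 has integer solutions iff gcd(748, 220) | 1936.
Euclid: 748 = 3·220 + 88; 220 = 2·88 + 44; 88 = 2·44 + 0. gcd = 44; 1936 mod 44 = 0. Yes.

Yes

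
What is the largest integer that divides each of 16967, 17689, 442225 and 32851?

16967 = 19² · 47; 17689 = 7² · 19²; 442225 = 5² · 7² · 19²; 32851 = 7 · 13 · 19²
gcd takes min exponent of each prime: 19² = 361

361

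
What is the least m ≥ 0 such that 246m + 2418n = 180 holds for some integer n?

gcd(246, 2418) = 6 (Euclid: 2418 = 9·246 + 204; 246 = 1·204 + 42; 204 = 4·42 + 36; 42 = 1·36 + 6; 36 = 6·6 + 0), and 6 | 180.
Extended Euclid: 246·(59) + 2418·(-6) = 6. Scale by 30: m₀ = 1770.
General solution m = m₀ + 403t; reducing mod 403 gives m = 158 (and n = -16).

158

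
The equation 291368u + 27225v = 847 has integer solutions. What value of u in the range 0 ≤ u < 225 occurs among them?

104

Euclid: 291368 = 10·27225 + 19118; 27225 = 1·19118 + 8107; 19118 = 2·8107 + 2904; 8107 = 2·2904 + 2299; 2904 = 1·2299 + 605; 2299 = 3·605 + 484; 605 = 1·484 + 121; 484 = 4·121 + 0 → gcd = 121; 847 = 121·7.
Back-substitution yields 291368·(47) + 27225·(-503) = 121, so one solution is u = 47·7 = 329, v = -503·7 = -3521.
Solutions in u differ by 27225/121 = 225; the one in [0, 225) is 329 mod 225 = 104.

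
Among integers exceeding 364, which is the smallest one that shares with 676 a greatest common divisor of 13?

676 = 13·52. Any k with gcd(k, 676) = 13 is a multiple of 13, say 13s, with s coprime to 52.
Need s > 364/13, so s ≥ 29. First s ≥ 29 with gcd(s, 52) = 1 is s = 29. Thus k = 13·29 = 377.

377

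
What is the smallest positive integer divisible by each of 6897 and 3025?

172425

gcd first: 6897 = 2·3025 + 847; 3025 = 3·847 + 484; 847 = 1·484 + 363; 484 = 1·363 + 121; 363 = 3·121 + 0 → gcd = 121
lcm = 6897·3025/gcd = 20863425/121 = 172425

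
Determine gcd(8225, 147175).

175

Euclid: 147175 = 17·8225 + 7350; 8225 = 1·7350 + 875; 7350 = 8·875 + 350; 875 = 2·350 + 175; 350 = 2·175 + 0. Last nonzero remainder: 175.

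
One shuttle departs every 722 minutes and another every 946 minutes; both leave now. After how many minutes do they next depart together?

341506

722 = 2 · 19²; 946 = 2 · 11 · 43
max exponents: 2 · 11 · 19² · 43 = 341506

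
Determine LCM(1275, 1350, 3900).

1275 = 3 · 5² · 17; 1350 = 2 · 3³ · 5²; 3900 = 2² · 3 · 5² · 13
lcm takes max exponent of each prime: 2² · 3³ · 5² · 13 · 17 = 596700

596700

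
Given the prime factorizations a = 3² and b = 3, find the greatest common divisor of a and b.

min exponent per shared prime: 3 = 3

3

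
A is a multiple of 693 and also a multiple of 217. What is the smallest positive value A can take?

693 = 3² · 7 · 11; 217 = 7 · 31
max exponents: 3² · 7 · 11 · 31 = 21483

21483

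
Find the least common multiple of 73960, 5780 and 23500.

25114967000

73960 = 2³ · 5 · 43²; 5780 = 2² · 5 · 17²; 23500 = 2² · 5³ · 47
lcm takes max exponent of each prime: 2³ · 5³ · 17² · 43² · 47 = 25114967000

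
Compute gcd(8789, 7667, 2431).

gcd(8789, 7667): 8789 = 1·7667 + 1122; 7667 = 6·1122 + 935; 1122 = 1·935 + 187; 935 = 5·187 + 0 → 187
gcd(187, 2431): 2431 = 13·187 + 0 → 187

187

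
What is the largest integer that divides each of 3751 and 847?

3751 = 11² · 31
847 = 7 · 11²
Common: 11² = 121

121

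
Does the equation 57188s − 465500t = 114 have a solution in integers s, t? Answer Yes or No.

No

gcd(57188, 465500): 465500 = 8·57188 + 7996; 57188 = 7·7996 + 1216; 7996 = 6·1216 + 700; 1216 = 1·700 + 516; 700 = 1·516 + 184; 516 = 2·184 + 148; 184 = 1·148 + 36; 148 = 4·36 + 4; 36 = 9·4 + 0 → 4
4 does not divide 114, so a solution does not exist.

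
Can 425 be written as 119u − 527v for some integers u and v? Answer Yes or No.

Yes

gcd(119, 527): 527 = 4·119 + 51; 119 = 2·51 + 17; 51 = 3·17 + 0 → 17
17 divides 425, so a solution exists.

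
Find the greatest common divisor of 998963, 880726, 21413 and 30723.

931

gcd(998963, 880726): 998963 = 1·880726 + 118237; 880726 = 7·118237 + 53067; 118237 = 2·53067 + 12103; 53067 = 4·12103 + 4655; 12103 = 2·4655 + 2793; 4655 = 1·2793 + 1862; 2793 = 1·1862 + 931; 1862 = 2·931 + 0 → 931
gcd(931, 21413): 21413 = 23·931 + 0 → 931
gcd(931, 30723): 30723 = 33·931 + 0 → 931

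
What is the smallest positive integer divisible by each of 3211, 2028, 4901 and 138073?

48049404

3211 = 13² · 19; 2028 = 2² · 3 · 13²; 4901 = 13² · 29; 138073 = 13² · 19 · 43
lcm takes max exponent of each prime: 2² · 3 · 13² · 19 · 29 · 43 = 48049404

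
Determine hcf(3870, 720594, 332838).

18

3870 = 2 · 3² · 5 · 43; 720594 = 2 · 3² · 7² · 19 · 43; 332838 = 2 · 3² · 11 · 41²
gcd takes min exponent of each prime: 2 · 3² = 18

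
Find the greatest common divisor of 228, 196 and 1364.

4

228 = 2² · 3 · 19; 196 = 2² · 7²; 1364 = 2² · 11 · 31
gcd takes min exponent of each prime: 2² = 4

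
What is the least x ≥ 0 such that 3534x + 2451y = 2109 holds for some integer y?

gcd(3534, 2451) = 57 (Euclid: 3534 = 1·2451 + 1083; 2451 = 2·1083 + 285; 1083 = 3·285 + 228; 285 = 1·228 + 57; 228 = 4·57 + 0), and 57 | 2109.
Extended Euclid: 3534·(-9) + 2451·(13) = 57. Scale by 37: x₀ = -333.
General solution x = x₀ + 43t; reducing mod 43 gives x = 11 (and y = -15).

11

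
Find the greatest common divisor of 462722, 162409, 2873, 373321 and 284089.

169

gcd(462722, 162409): 462722 = 2·162409 + 137904; 162409 = 1·137904 + 24505; 137904 = 5·24505 + 15379; 24505 = 1·15379 + 9126; 15379 = 1·9126 + 6253; 9126 = 1·6253 + 2873; 6253 = 2·2873 + 507; 2873 = 5·507 + 338; 507 = 1·338 + 169; 338 = 2·169 + 0 → 169
gcd(169, 2873): 2873 = 17·169 + 0 → 169
gcd(169, 373321): 373321 = 2209·169 + 0 → 169
gcd(169, 284089): 284089 = 1681·169 + 0 → 169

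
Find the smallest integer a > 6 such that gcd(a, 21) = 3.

21 = 3·7. Any a with gcd(a, 21) = 3 is a multiple of 3, say 3s, with s coprime to 7.
Need s > 6/3, so s ≥ 3. First s ≥ 3 with gcd(s, 7) = 1 is s = 3. Thus a = 3·3 = 9.

9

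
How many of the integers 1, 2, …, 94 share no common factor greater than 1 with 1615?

1615 = 5·17·19. Inclusion–exclusion on these primes:
94 − ⌊94/5⌋ − ⌊94/17⌋ − ⌊94/19⌋ + ⌊94/85⌋ + ⌊94/95⌋ + ⌊94/323⌋ − ⌊94/1615⌋ = 68

68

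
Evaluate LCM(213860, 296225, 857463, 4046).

910539959700

lcm(213860, 296225) = 213860·296225/gcd = 63350678500/1445 = 43841300
lcm(43841300, 857463) = 43841300·857463/gcd = 37592292621900/289 = 130077137100
lcm(130077137100, 4046) = 130077137100·4046/gcd = 526292096706600/578 = 910539959700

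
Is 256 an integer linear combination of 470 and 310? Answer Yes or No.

By Bézout, 470x + 310y = 256 has integer solutions iff gcd(470, 310) | 256.
Euclid: 470 = 1·310 + 160; 310 = 1·160 + 150; 160 = 1·150 + 10; 150 = 15·10 + 0. gcd = 10; 256 mod 10 = 6. No.

No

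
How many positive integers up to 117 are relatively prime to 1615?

Prime factors of 1615: 5, 17, 19. Count integers ≤ 117 divisible by none of them.
By inclusion–exclusion: 117 − ⌊117/5⌋ − ⌊117/17⌋ − ⌊117/19⌋ + ⌊117/85⌋ + ⌊117/95⌋ + ⌊117/323⌋ − ⌊117/1615⌋ = 84.

84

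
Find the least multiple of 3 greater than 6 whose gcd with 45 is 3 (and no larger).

12

45 = 3·15. Any k with gcd(k, 45) = 3 is a multiple of 3, say 3s, with s coprime to 15.
Need s > 6/3, so s ≥ 3. First s ≥ 3 with gcd(s, 15) = 1 is s = 4. Thus k = 3·4 = 12.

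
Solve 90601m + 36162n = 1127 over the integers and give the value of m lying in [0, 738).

467

Euclid: 90601 = 2·36162 + 18277; 36162 = 1·18277 + 17885; 18277 = 1·17885 + 392; 17885 = 45·392 + 245; 392 = 1·245 + 147; 245 = 1·147 + 98; 147 = 1·98 + 49; 98 = 2·49 + 0 → gcd = 49; 1127 = 49·23.
Back-substitution yields 90601·(277) + 36162·(-694) = 49, so one solution is m = 277·23 = 6371, n = -694·23 = -15962.
Solutions in m differ by 36162/49 = 738; the one in [0, 738) is 6371 mod 738 = 467.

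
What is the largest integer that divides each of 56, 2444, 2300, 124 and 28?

4

gcd(56, 2444): 2444 = 43·56 + 36; 56 = 1·36 + 20; 36 = 1·20 + 16; 20 = 1·16 + 4; 16 = 4·4 + 0 → 4
gcd(4, 2300): 2300 = 575·4 + 0 → 4
gcd(4, 124): 124 = 31·4 + 0 → 4
gcd(4, 28): 28 = 7·4 + 0 → 4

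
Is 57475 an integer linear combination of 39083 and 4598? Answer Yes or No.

Yes

By Bézout, 39083x + 4598y = 57475 has integer solutions iff gcd(39083, 4598) | 57475.
Euclid: 39083 = 8·4598 + 2299; 4598 = 2·2299 + 0. gcd = 2299; 57475 mod 2299 = 0. Yes.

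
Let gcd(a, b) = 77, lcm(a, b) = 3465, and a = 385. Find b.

693

a·b = gcd·lcm = 77·3465 = 266805, so b = 266805/385 = 693.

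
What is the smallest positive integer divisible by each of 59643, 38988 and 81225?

59643 = 3³ · 47²; 38988 = 2² · 3³ · 19²; 81225 = 3² · 5² · 19²
lcm takes max exponent of each prime: 2² · 3³ · 5² · 19² · 47² = 2153112300

2153112300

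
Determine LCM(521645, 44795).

16170995

521645 = 5 · 17² · 19²; 44795 = 5 · 17² · 31
max exponents: 5 · 17² · 19² · 31 = 16170995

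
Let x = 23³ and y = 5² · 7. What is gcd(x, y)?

min exponent per shared prime: (none) = 1

1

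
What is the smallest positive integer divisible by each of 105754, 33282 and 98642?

105754 = 2 · 11² · 19 · 23; 33282 = 2 · 3² · 43²; 98642 = 2 · 31 · 37 · 43
lcm takes max exponent of each prime: 2 · 3² · 11² · 19 · 23 · 31 · 37 · 43² = 2018550604158

2018550604158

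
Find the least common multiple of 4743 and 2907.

90117

gcd first: 4743 = 1·2907 + 1836; 2907 = 1·1836 + 1071; 1836 = 1·1071 + 765; 1071 = 1·765 + 306; 765 = 2·306 + 153; 306 = 2·153 + 0 → gcd = 153
lcm = 4743·2907/gcd = 13787901/153 = 90117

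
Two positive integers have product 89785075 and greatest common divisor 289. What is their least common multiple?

310675

For any two positive integers, gcd × lcm equals their product. Hence lcm = 89785075 / 289 = 310675.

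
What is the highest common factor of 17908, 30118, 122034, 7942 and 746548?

gcd(17908, 30118): 30118 = 1·17908 + 12210; 17908 = 1·12210 + 5698; 12210 = 2·5698 + 814; 5698 = 7·814 + 0 → 814
gcd(814, 122034): 122034 = 149·814 + 748; 814 = 1·748 + 66; 748 = 11·66 + 22; 66 = 3·22 + 0 → 22
gcd(22, 7942): 7942 = 361·22 + 0 → 22
gcd(22, 746548): 746548 = 33934·22 + 0 → 22

22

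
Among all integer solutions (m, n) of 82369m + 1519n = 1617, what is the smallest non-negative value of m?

18

gcd(82369, 1519) = 49 (Euclid: 82369 = 54·1519 + 343; 1519 = 4·343 + 147; 343 = 2·147 + 49; 147 = 3·49 + 0), and 49 | 1617.
Extended Euclid: 82369·(9) + 1519·(-488) = 49. Scale by 33: m₀ = 297.
General solution m = m₀ + 31t; reducing mod 31 gives m = 18 (and n = -975).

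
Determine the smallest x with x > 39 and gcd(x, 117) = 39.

78

gcd(x, 117) = 39 forces 39 | x; write x = 39s. Then gcd(39s, 39·3) = 39·gcd(s, 3), so need gcd(s, 3) = 1.
39s > 39 gives s ≥ 2. The least s ≥ 2 coprime to 3 is 2, so x = 39·2 = 78.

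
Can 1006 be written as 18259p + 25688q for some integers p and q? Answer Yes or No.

gcd(18259, 25688): 25688 = 1·18259 + 7429; 18259 = 2·7429 + 3401; 7429 = 2·3401 + 627; 3401 = 5·627 + 266; 627 = 2·266 + 95; 266 = 2·95 + 76; 95 = 1·76 + 19; 76 = 4·19 + 0 → 19
19 does not divide 1006, so a solution does not exist.

No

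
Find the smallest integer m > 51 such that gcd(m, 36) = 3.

57

Multiples of 3 above 51: 3·18, 3·19, … . Need the cofactor coprime to 36/3 = 12.
Checking s = 18, 19, … the first with gcd(s, 12) = 1 is s = 19, giving 57.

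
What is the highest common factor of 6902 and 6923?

Euclid: 6923 = 1·6902 + 21; 6902 = 328·21 + 14; 21 = 1·14 + 7; 14 = 2·7 + 0. Last nonzero remainder: 7.

7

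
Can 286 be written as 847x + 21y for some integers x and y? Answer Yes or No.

No

By Bézout, 847x + 21y = 286 has integer solutions iff gcd(847, 21) | 286.
Euclid: 847 = 40·21 + 7; 21 = 3·7 + 0. gcd = 7; 286 mod 7 = 6. No.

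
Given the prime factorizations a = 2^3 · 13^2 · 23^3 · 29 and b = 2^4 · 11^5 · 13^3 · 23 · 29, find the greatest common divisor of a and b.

901784

min exponent per shared prime: 2^3 · 13^2 · 23 · 29 = 901784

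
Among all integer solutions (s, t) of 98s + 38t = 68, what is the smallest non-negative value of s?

10

Euclid: 98 = 2·38 + 22; 38 = 1·22 + 16; 22 = 1·16 + 6; 16 = 2·6 + 4; 6 = 1·4 + 2; 4 = 2·2 + 0 → gcd = 2; 68 = 2·34.
Back-substitution yields 98·(7) + 38·(-18) = 2, so one solution is s = 7·34 = 238, t = -18·34 = -612.
Solutions in s differ by 38/2 = 19; the one in [0, 19) is 238 mod 19 = 10.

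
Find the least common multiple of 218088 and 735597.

218088 = 2³ · 3² · 13 · 233; 735597 = 3² · 37 · 47²
max exponents: 2³ · 3² · 13 · 37 · 47² · 233 = 17824986504

17824986504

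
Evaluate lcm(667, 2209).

1473403

667 = 23 · 29; 2209 = 47²
max exponents: 23 · 29 · 47² = 1473403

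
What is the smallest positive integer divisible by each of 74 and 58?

2146

gcd first: 74 = 1·58 + 16; 58 = 3·16 + 10; 16 = 1·10 + 6; 10 = 1·6 + 4; 6 = 1·4 + 2; 4 = 2·2 + 0 → gcd = 2
lcm = 74·58/gcd = 4292/2 = 2146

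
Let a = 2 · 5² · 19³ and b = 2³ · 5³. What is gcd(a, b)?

min exponent per shared prime: 2 · 5² = 50

50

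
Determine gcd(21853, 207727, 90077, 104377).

13

21853 = 13 · 41²; 207727 = 13 · 19 · 29²; 90077 = 13³ · 41; 104377 = 7 · 13 · 31 · 37
gcd takes min exponent of each prime: 13 = 13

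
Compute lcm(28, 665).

28 = 2² · 7; 665 = 5 · 7 · 19
max exponents: 2² · 5 · 7 · 19 = 2660

2660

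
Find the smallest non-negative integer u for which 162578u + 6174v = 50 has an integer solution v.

502

gcd(162578, 6174) = 2 (Euclid: 162578 = 26·6174 + 2054; 6174 = 3·2054 + 12; 2054 = 171·12 + 2; 12 = 6·2 + 0), and 2 | 50.
Extended Euclid: 162578·(514) + 6174·(-13535) = 2. Scale by 25: u₀ = 12850.
General solution u = u₀ + 3087t; reducing mod 3087 gives u = 502 (and v = -13219).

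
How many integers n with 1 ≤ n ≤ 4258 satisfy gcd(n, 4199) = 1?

Prime factors of 4199: 13, 17, 19. Count integers ≤ 4258 divisible by none of them.
By inclusion–exclusion: 4258 − ⌊4258/13⌋ − ⌊4258/17⌋ − ⌊4258/19⌋ + ⌊4258/221⌋ + ⌊4258/247⌋ + ⌊4258/323⌋ − ⌊4258/4199⌋ = 3505.

3505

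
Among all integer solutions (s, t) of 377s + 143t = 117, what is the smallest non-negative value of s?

Euclid: 377 = 2·143 + 91; 143 = 1·91 + 52; 91 = 1·52 + 39; 52 = 1·39 + 13; 39 = 3·13 + 0 → gcd = 13; 117 = 13·9.
Back-substitution yields 377·(-3) + 143·(8) = 13, so one solution is s = -3·9 = -27, t = 8·9 = 72.
Solutions in s differ by 143/13 = 11; the one in [0, 11) is -27 mod 11 = 6.

6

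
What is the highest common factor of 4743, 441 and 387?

9

gcd(4743, 441): 4743 = 10·441 + 333; 441 = 1·333 + 108; 333 = 3·108 + 9; 108 = 12·9 + 0 → 9
gcd(9, 387): 387 = 43·9 + 0 → 9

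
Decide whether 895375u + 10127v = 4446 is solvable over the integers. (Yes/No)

gcd(895375, 10127): 895375 = 88·10127 + 4199; 10127 = 2·4199 + 1729; 4199 = 2·1729 + 741; 1729 = 2·741 + 247; 741 = 3·247 + 0 → 247
247 divides 4446, so a solution exists.

Yes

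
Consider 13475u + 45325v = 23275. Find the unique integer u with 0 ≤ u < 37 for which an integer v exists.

Reduce mod 45325: 13475u ≡ 23275 (mod 45325). With g = gcd(13475, 45325) = 1225 dividing 23275, divide through: 11u ≡ 19 (mod 37).
Since gcd(11, 37) = 1, u ≡ 19·(11)⁻¹ ≡ 32 (mod 37). Smallest non-negative: 32.

32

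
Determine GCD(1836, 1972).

Euclid: 1972 = 1·1836 + 136; 1836 = 13·136 + 68; 136 = 2·68 + 0. Last nonzero remainder: 68.

68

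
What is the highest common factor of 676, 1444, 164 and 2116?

4

676 = 2² · 13²; 1444 = 2² · 19²; 164 = 2² · 41; 2116 = 2² · 23²
gcd takes min exponent of each prime: 2² = 4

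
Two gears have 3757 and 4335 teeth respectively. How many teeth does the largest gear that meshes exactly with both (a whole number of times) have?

289

3757 = 13 · 17²
4335 = 3 · 5 · 17²
Common: 17² = 289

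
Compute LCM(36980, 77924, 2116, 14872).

lcm(36980, 77924) = 36980·77924/gcd = 2881629520/4 = 720407380
lcm(720407380, 2116) = 720407380·2116/gcd = 1524382016080/92 = 16569369740
lcm(16569369740, 14872) = 16569369740·14872/gcd = 246419666773280/44 = 5600446972120

5600446972120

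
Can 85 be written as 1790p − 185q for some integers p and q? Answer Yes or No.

By Bézout, 1790p − 185q = 85 has integer solutions iff gcd(1790, 185) | 85.
Euclid: 1790 = 9·185 + 125; 185 = 1·125 + 60; 125 = 2·60 + 5; 60 = 12·5 + 0. gcd = 5; 85 mod 5 = 0. Yes.

Yes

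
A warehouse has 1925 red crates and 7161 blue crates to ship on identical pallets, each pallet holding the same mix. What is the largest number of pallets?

77

1925 = 5² · 7 · 11
7161 = 3 · 7 · 11 · 31
Common: 7 · 11 = 77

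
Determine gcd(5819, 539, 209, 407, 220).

gcd(5819, 539): 5819 = 10·539 + 429; 539 = 1·429 + 110; 429 = 3·110 + 99; 110 = 1·99 + 11; 99 = 9·11 + 0 → 11
gcd(11, 209): 209 = 19·11 + 0 → 11
gcd(11, 407): 407 = 37·11 + 0 → 11
gcd(11, 220): 220 = 20·11 + 0 → 11

11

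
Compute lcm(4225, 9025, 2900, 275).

1946187100

lcm(4225, 9025) = 4225·9025/gcd = 38130625/25 = 1525225
lcm(1525225, 2900) = 1525225·2900/gcd = 4423152500/25 = 176926100
lcm(176926100, 275) = 176926100·275/gcd = 48654677500/25 = 1946187100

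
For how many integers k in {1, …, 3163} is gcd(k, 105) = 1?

105 = 3·5·7. Inclusion–exclusion on these primes:
3163 − ⌊3163/3⌋ − ⌊3163/5⌋ − ⌊3163/7⌋ + ⌊3163/15⌋ + ⌊3163/21⌋ + ⌊3163/35⌋ − ⌊3163/105⌋ = 1446

1446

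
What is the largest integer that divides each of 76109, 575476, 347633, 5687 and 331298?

121

76109 = 11² · 17 · 37; 575476 = 2² · 11² · 29 · 41; 347633 = 11² · 13² · 17; 5687 = 11² · 47; 331298 = 2 · 11² · 37²
gcd takes min exponent of each prime: 11² = 121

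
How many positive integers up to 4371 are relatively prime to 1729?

1729 = 7·13·19. Inclusion–exclusion on these primes:
4371 − ⌊4371/7⌋ − ⌊4371/13⌋ − ⌊4371/19⌋ + ⌊4371/91⌋ + ⌊4371/133⌋ + ⌊4371/247⌋ − ⌊4371/1729⌋ = 3276

3276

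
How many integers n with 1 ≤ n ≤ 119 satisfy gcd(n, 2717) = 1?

2717 = 11·13·19. Inclusion–exclusion on these primes:
119 − ⌊119/11⌋ − ⌊119/13⌋ − ⌊119/19⌋ + ⌊119/143⌋ + ⌊119/209⌋ + ⌊119/247⌋ − ⌊119/2717⌋ = 94

94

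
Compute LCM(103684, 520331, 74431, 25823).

103684 = 2² · 7² · 23²; 520331 = 7³ · 37 · 41; 74431 = 7⁴ · 31; 25823 = 7² · 17 · 31
lcm takes max exponent of each prime: 2² · 7⁴ · 17 · 23² · 31 · 37 · 41 = 4061664240844

4061664240844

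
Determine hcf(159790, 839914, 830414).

38

159790 = 2 · 5 · 19 · 29²; 839914 = 2 · 19 · 23 · 31²; 830414 = 2 · 13 · 19 · 41²
gcd takes min exponent of each prime: 2 · 19 = 38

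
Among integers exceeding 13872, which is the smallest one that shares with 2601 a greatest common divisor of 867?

Multiples of 867 above 13872: 867·17, 867·18, … . Need the cofactor coprime to 2601/867 = 3.
Checking s = 17, 18, … the first with gcd(s, 3) = 1 is s = 17, giving 14739.

14739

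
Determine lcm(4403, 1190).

4403 = 7 · 17 · 37; 1190 = 2 · 5 · 7 · 17
max exponents: 2 · 5 · 7 · 17 · 37 = 44030

44030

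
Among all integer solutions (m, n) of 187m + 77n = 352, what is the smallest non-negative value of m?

6

gcd(187, 77) = 11 (Euclid: 187 = 2·77 + 33; 77 = 2·33 + 11; 33 = 3·11 + 0), and 11 | 352.
Extended Euclid: 187·(-2) + 77·(5) = 11. Scale by 32: m₀ = -64.
General solution m = m₀ + 7t; reducing mod 7 gives m = 6 (and n = -10).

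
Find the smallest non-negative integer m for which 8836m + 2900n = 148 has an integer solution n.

193

gcd(8836, 2900) = 4 (Euclid: 8836 = 3·2900 + 136; 2900 = 21·136 + 44; 136 = 3·44 + 4; 44 = 11·4 + 0), and 4 | 148.
Extended Euclid: 8836·(64) + 2900·(-195) = 4. Scale by 37: m₀ = 2368.
General solution m = m₀ + 725t; reducing mod 725 gives m = 193 (and n = -588).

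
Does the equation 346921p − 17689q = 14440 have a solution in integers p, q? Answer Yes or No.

Yes

gcd(346921, 17689): 346921 = 19·17689 + 10830; 17689 = 1·10830 + 6859; 10830 = 1·6859 + 3971; 6859 = 1·3971 + 2888; 3971 = 1·2888 + 1083; 2888 = 2·1083 + 722; 1083 = 1·722 + 361; 722 = 2·361 + 0 → 361
361 divides 14440, so a solution exists.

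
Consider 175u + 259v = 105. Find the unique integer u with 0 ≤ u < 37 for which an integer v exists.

8

Reduce mod 259: 175u ≡ 105 (mod 259). With g = gcd(175, 259) = 7 dividing 105, divide through: 25u ≡ 15 (mod 37).
Since gcd(25, 37) = 1, u ≡ 15·(25)⁻¹ ≡ 8 (mod 37). Smallest non-negative: 8.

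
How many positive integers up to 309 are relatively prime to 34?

Prime factors of 34: 2, 17. Count integers ≤ 309 divisible by none of them.
By inclusion–exclusion: 309 − ⌊309/2⌋ − ⌊309/17⌋ + ⌊309/34⌋ = 146.

146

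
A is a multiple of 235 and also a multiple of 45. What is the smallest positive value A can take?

235 = 5 · 47; 45 = 3² · 5
max exponents: 3² · 5 · 47 = 2115

2115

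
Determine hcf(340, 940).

20

Euclid: 940 = 2·340 + 260; 340 = 1·260 + 80; 260 = 3·80 + 20; 80 = 4·20 + 0. Last nonzero remainder: 20.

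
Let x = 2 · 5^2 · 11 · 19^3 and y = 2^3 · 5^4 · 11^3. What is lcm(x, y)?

max exponent per prime: 2^3 · 5^4 · 11^3 · 19^3 = 45646645000

45646645000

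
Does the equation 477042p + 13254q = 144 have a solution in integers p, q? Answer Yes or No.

By Bézout, 477042p + 13254q = 144 has integer solutions iff gcd(477042, 13254) | 144.
Euclid: 477042 = 35·13254 + 13152; 13254 = 1·13152 + 102; 13152 = 128·102 + 96; 102 = 1·96 + 6; 96 = 16·6 + 0. gcd = 6; 144 mod 6 = 0. Yes.

Yes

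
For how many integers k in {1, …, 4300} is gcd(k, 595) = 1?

2775

595 = 5·7·17. Inclusion–exclusion on these primes:
4300 − ⌊4300/5⌋ − ⌊4300/7⌋ − ⌊4300/17⌋ + ⌊4300/35⌋ + ⌊4300/85⌋ + ⌊4300/119⌋ − ⌊4300/595⌋ = 2775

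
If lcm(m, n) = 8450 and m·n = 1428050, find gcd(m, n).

169

From gcd × lcm = mn: gcd = 1428050 / 8450 = 169.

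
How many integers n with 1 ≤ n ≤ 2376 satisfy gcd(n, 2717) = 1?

2717 = 11·13·19. Inclusion–exclusion on these primes:
2376 − ⌊2376/11⌋ − ⌊2376/13⌋ − ⌊2376/19⌋ + ⌊2376/143⌋ + ⌊2376/209⌋ + ⌊2376/247⌋ − ⌊2376/2717⌋ = 1889

1889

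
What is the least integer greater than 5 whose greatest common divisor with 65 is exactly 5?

gcd(x, 65) = 5 forces 5 | x; write x = 5s. Then gcd(5s, 5·13) = 5·gcd(s, 13), so need gcd(s, 13) = 1.
5s > 5 gives s ≥ 2. The least s ≥ 2 coprime to 13 is 2, so x = 5·2 = 10.

10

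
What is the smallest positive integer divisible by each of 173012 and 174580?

1078729820

gcd first: 174580 = 1·173012 + 1568; 173012 = 110·1568 + 532; 1568 = 2·532 + 504; 532 = 1·504 + 28; 504 = 18·28 + 0 → gcd = 28
lcm = 173012·174580/gcd = 30204434960/28 = 1078729820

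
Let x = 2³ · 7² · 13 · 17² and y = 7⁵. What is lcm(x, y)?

505151192

max exponent per prime: 2³ · 7⁵ · 13 · 17² = 505151192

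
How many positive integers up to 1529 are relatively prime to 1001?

1001 = 7·11·13. Inclusion–exclusion on these primes:
1529 − ⌊1529/7⌋ − ⌊1529/11⌋ − ⌊1529/13⌋ + ⌊1529/77⌋ + ⌊1529/91⌋ + ⌊1529/143⌋ − ⌊1529/1001⌋ = 1099

1099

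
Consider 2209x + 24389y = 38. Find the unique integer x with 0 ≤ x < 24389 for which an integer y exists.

8667

Euclid: 24389 = 11·2209 + 90; 2209 = 24·90 + 49; 90 = 1·49 + 41; 49 = 1·41 + 8; 41 = 5·8 + 1; 8 = 8·1 + 0 → gcd = 1; 38 = 1·38.
Back-substitution yields 2209·(-2981) + 24389·(270) = 1, so one solution is x = -2981·38 = -113278, y = 270·38 = 10260.
Solutions in x differ by 24389/1 = 24389; the one in [0, 24389) is -113278 mod 24389 = 8667.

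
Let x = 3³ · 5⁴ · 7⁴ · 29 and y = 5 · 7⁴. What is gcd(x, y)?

min exponent per shared prime: 5 · 7⁴ = 12005

12005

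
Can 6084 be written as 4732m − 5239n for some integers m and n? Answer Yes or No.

Yes

By Bézout, 4732m − 5239n = 6084 has integer solutions iff gcd(4732, 5239) | 6084.
Euclid: 5239 = 1·4732 + 507; 4732 = 9·507 + 169; 507 = 3·169 + 0. gcd = 169; 6084 mod 169 = 0. Yes.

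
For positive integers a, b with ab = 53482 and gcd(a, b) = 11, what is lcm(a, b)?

4862

Since gcd(a,b)·lcm(a,b) = ab, lcm = 53482/11 = 4862.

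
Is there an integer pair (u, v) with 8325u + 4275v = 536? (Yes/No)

No

By Bézout, 8325u + 4275v = 536 has integer solutions iff gcd(8325, 4275) | 536.
Euclid: 8325 = 1·4275 + 4050; 4275 = 1·4050 + 225; 4050 = 18·225 + 0. gcd = 225; 536 mod 225 = 86. No.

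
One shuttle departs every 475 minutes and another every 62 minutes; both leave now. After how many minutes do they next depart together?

475 = 5² · 19; 62 = 2 · 31
max exponents: 2 · 5² · 19 · 31 = 29450

29450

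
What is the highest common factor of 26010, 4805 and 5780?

26010 = 2 · 3² · 5 · 17²; 4805 = 5 · 31²; 5780 = 2² · 5 · 17²
gcd takes min exponent of each prime: 5 = 5

5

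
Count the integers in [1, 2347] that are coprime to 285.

285 = 3·5·19. Inclusion–exclusion on these primes:
2347 − ⌊2347/3⌋ − ⌊2347/5⌋ − ⌊2347/19⌋ + ⌊2347/15⌋ + ⌊2347/57⌋ + ⌊2347/95⌋ − ⌊2347/285⌋ = 1186

1186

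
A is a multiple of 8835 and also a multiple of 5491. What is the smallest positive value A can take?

2553315

8835 = 3 · 5 · 19 · 31; 5491 = 17² · 19
max exponents: 3 · 5 · 17² · 19 · 31 = 2553315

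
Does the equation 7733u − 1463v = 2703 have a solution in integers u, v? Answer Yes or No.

No

By Bézout, 7733u − 1463v = 2703 has integer solutions iff gcd(7733, 1463) | 2703.
Euclid: 7733 = 5·1463 + 418; 1463 = 3·418 + 209; 418 = 2·209 + 0. gcd = 209; 2703 mod 209 = 195. No.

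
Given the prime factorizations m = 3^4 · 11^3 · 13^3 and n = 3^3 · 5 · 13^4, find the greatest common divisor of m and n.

min exponent per shared prime: 3^3 · 13^3 = 59319

59319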